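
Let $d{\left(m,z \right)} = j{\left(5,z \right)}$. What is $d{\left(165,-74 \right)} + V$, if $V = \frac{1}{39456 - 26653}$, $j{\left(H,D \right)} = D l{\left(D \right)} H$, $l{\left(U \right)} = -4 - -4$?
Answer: $\frac{1}{12803} \approx 7.8107 \cdot 10^{-5}$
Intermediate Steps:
$l{\left(U \right)} = 0$ ($l{\left(U \right)} = -4 + 4 = 0$)
$j{\left(H,D \right)} = 0$ ($j{\left(H,D \right)} = D 0 H = 0 H = 0$)
$d{\left(m,z \right)} = 0$
$V = \frac{1}{12803} \approx 7.8107 \cdot 10^{-5}$
$d{\left(165,-74 \right)} + V = 0 + \frac{1}{12803} = \frac{1}{12803}$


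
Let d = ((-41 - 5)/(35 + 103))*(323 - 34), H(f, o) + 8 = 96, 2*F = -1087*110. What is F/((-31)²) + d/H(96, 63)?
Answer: -16060969/253704 ≈ -63.306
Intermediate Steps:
F = -59785 (F = (-1087*110)/2 = (½)*(-119570) = -59785)
H(f, o) = 88 (H(f, o) = -8 + 96 = 88)
d = -289/3 (d = -46/138*289 = -46*1/138*289 = -⅓*289 = -289/3 ≈ -96.333)
F/((-31)²) + d/H(96, 63) = -59785/((-31)²) - 289/3/88 = -59785/961 - 289/3*1/88 = -59785*1/961 - 289/264 = -59785/961 - 289/264 = -16060969/253704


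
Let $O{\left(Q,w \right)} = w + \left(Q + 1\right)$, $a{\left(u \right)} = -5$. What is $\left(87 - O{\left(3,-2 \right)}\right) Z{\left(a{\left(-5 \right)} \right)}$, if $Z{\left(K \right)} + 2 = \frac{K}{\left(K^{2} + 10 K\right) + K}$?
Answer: $- \frac{935}{6} \approx -155.83$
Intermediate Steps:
$O{\left(Q,w \right)} = 1 + Q + w$ ($O{\left(Q,w \right)} = w + \left(1 + Q\right) = 1 + Q + w$)
$Z{\left(K \right)} = -2 + \frac{K}{K^{2} + 11 K}$ ($Z{\left(K \right)} = -2 + \frac{K}{\left(K^{2} + 10 K\right) + K} = -2 + \frac{K}{K^{2} + 11 K}$)
$\left(87 - O{\left(3,-2 \right)}\right) Z{\left(a{\left(-5 \right)} \right)} = \left(87 - \left(1 + 3 - 2\right)\right) \frac{-21 - -10}{11 - 5} = \left(87 - 2\right) \frac{-21 + 10}{6} = \left(87 - 2\right) \frac{1}{6} \left(-11\right) = 85 \left(- \frac{11}{6}\right) = - \frac{935}{6}$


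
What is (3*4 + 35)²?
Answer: 2209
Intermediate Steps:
(3*4 + 35)² = (12 + 35)² = 47² = 2209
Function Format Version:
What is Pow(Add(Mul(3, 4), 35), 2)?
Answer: 2209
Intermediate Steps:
Pow(Add(Mul(3, 4), 35), 2) = Pow(Add(12, 35), 2) = Pow(47, 2) = 2209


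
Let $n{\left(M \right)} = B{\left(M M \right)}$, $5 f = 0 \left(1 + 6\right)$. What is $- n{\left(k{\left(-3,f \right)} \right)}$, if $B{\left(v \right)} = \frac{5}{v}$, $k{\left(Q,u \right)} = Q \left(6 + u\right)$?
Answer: $- \frac{5}{324} \approx -0.015432$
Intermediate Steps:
$f = 0$ ($f = \frac{0 \left(1 + 6\right)}{5} = \frac{0 \cdot 7}{5} = \frac{1}{5} \cdot 0 = 0$)
$n{\left(M \right)} = \frac{5}{M^{2}}$ ($n{\left(M \right)} = \frac{5}{M M} = \frac{5}{M^{2}}$)
$- n{\left(k{\left(-3,f \right)} \right)} = - \frac{5}{9 \left(6 + 0\right)^{2}} = - \frac{5}{324}$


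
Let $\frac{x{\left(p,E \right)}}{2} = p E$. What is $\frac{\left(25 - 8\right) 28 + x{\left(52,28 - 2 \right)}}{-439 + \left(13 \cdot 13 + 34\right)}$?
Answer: $- \frac{795}{59} \approx -13.475$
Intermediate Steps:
$x{\left(p,E \right)} = 2 E p$ ($x{\left(p,E \right)} = 2 p E = 2 E p$)
$\frac{\left(25 - 8\right) 28 + x{\left(52,28 - 2 \right)}}{-439 + \left(13 \cdot 13 + 34\right)} = \frac{\left(25 - 8\right) 28 + 2 \left(28 - 2\right) 52}{-439 + \left(13 \cdot 13 + 34\right)} = \frac{17 \cdot 28 + 2 \cdot 26 \cdot 52}{-439 + \left(169 + 34\right)} = \frac{476 + 2704}{-439 + 203} = \frac{3180}{-236} = 3180 \left(- \frac{1}{236}\right) = - \frac{795}{59}$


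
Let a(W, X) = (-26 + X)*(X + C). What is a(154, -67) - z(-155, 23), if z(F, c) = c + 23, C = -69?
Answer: 12602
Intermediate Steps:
z(F, c) = 23 + c
a(W, X) = (-69 + X)*(-26 + X) (a(W, X) = (-26 + X)*(X - 69) = (-26 + X)*(-69 + X) = (-69 + X)*(-26 + X))
a(154, -67) - z(-155, 23) = (1794 + (-67)² - 95*(-67)) - (23 + 23) = (1794 + 4489 + 6365) - 1*46 = 12648 - 46 = 12602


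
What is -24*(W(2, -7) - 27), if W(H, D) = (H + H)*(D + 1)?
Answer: 1224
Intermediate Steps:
W(H, D) = 2*H*(1 + D) (W(H, D) = (2*H)*(1 + D) = 2*H*(1 + D))
-24*(W(2, -7) - 27) = -24*(2*2*(1 - 7) - 27) = -24*(2*2*(-6) - 27) = -24*(-24 - 27) = -24*(-51) = 1224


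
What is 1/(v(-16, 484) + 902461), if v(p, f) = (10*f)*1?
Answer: 1/907301 ≈ 1.1022e-6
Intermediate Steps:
v(p, f) = 10*f
1/(v(-16, 484) + 902461) = 1/(10*484 + 902461) = 1/(4840 + 902461) = 1/907301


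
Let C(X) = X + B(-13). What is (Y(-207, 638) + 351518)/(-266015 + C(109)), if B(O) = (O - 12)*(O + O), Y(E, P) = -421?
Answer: -351097/265256 ≈ -1.3236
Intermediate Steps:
B(O) = 2*O*(-12 + O) (B(O) = (-12 + O)*(2*O) = 2*O*(-12 + O))
C(X) = 650 + X (C(X) = X + 2*(-13)*(-12 - 13) = X + 2*(-13)*(-25) = X + 650 = 650 + X)
(Y(-207, 638) + 351518)/(-266015 + C(109)) = (-421 + 351518)/(-266015 + (650 + 109)) = 351097/(-266015 + 759) = 351097/(-265256) = 351097*(-1/265256) = -351097/265256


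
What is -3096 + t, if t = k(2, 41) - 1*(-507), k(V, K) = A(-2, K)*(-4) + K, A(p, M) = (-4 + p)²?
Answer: -2692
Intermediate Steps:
k(V, K) = -144 + K (k(V, K) = (-4 - 2)²*(-4) + K = (-6)²*(-4) + K = 36*(-4) + K = -144 + K)
t = 404 (t = (-144 + 41) - 1*(-507) = -103 + 507 = 404)
-3096 + t = -3096 + 404 = -2692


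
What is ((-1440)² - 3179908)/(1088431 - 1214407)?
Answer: 276577/31494 ≈ 8.7819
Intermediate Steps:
((-1440)² - 3179908)/(1088431 - 1214407) = (2073600 - 3179908)/(-125976) = -1106308*(-1/125976) = 276577/31494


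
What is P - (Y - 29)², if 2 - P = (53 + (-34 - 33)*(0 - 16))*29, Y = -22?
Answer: -35224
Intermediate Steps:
P = -32623 (P = 2 - (53 + (-34 - 33)*(0 - 16))*29 = 2 - (53 - 67*(-16))*29 = 2 - (53 + 1072)*29 = 2 - 1125*29 = 2 - 1*32625 = 2 - 32625 = -32623)
P - (Y - 29)² = -32623 - (-22 - 29)² = -32623 - 1*(-51)² = -32623 - 1*2601 = -32623 - 2601 = -35224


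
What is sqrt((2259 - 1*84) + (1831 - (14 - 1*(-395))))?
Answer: sqrt(3597) ≈ 59.975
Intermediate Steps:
sqrt((2259 - 1*84) + (1831 - (14 - 1*(-395)))) = sqrt((2259 - 84) + (1831 - (14 + 395))) = sqrt(2175 + (1831 - 1*409)) = sqrt(2175 + (1831 - 409)) = sqrt(2175 + 1422) = sqrt(3597)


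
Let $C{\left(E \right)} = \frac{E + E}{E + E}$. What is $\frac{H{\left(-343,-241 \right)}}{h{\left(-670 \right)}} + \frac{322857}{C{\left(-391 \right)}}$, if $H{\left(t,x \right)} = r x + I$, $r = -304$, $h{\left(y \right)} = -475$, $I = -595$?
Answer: $\frac{153284406}{475} \approx 3.227 \cdot 10^{5}$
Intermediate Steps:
$H{\left(t,x \right)} = -595 - 304 x$ ($H{\left(t,x \right)} = - 304 x - 595 = -595 - 304 x$)
$C{\left(E \right)} = 1$ ($C{\left(E \right)} = \frac{2 E}{2 E} = 2 E \frac{1}{2 E} = 1$)
$\frac{H{\left(-343,-241 \right)}}{h{\left(-670 \right)}} + \frac{322857}{C{\left(-391 \right)}} = \frac{-595 - -73264}{-475} + \frac{322857}{1} = \left(-595 + 73264\right) \left(- \frac{1}{475}\right) + 322857 \cdot 1 = 72669 \left(- \frac{1}{475}\right) + 322857 = - \frac{72669}{475} + 322857 = \frac{153284406}{475}$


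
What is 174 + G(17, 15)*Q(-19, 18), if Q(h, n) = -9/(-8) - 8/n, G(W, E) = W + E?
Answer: 1762/9 ≈ 195.78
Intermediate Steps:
G(W, E) = E + W
Q(h, n) = 9/8 - 8/n (Q(h, n) = -9*(-⅛) - 8/n = 9/8 - 8/n)
174 + G(17, 15)*Q(-19, 18) = 174 + (15 + 17)*(9/8 - 8/18) = 174 + 32*(9/8 - 8*1/18) = 174 + 32*(9/8 - 4/9) = 174 + 32*(49/72) = 174 + 196/9 = 1762/9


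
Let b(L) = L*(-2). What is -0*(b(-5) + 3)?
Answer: 0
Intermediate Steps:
b(L) = -2*L
-0*(b(-5) + 3) = -0*(-2*(-5) + 3) = -0*(10 + 3) = -0*13 = -28*0 = 0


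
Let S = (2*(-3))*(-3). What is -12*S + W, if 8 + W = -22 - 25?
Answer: -271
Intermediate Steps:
W = -55 (W = -8 + (-22 - 25) = -8 - 47 = -55)
S = 18 (S = -6*(-3) = 18)
-12*S + W = -12*18 - 55 = -216 - 55 = -271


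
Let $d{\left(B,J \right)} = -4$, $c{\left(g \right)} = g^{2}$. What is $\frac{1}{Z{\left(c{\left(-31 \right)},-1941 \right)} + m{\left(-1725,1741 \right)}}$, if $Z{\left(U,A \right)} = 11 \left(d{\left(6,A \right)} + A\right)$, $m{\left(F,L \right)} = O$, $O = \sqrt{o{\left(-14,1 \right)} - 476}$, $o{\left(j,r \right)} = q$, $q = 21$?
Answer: $- \frac{4279}{91549296} - \frac{i \sqrt{455}}{457746480} \approx -4.674 \cdot 10^{-5} - 4.6599 \cdot 10^{-8} i$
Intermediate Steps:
$o{\left(j,r \right)} = 21$
$O = i \sqrt{455}$ ($O = \sqrt{21 - 476} = \sqrt{-455} = i \sqrt{455} \approx 21.331 i$)
$m{\left(F,L \right)} = i \sqrt{455}$
$Z{\left(U,A \right)} = -44 + 11 A$ ($Z{\left(U,A \right)} = 11 \left(-4 + A\right) = -44 + 11 A$)
$\frac{1}{Z{\left(c{\left(-31 \right)},-1941 \right)} + m{\left(-1725,1741 \right)}} = \frac{1}{\left(-44 + 11 \left(-1941\right)\right) + i \sqrt{455}} = \frac{1}{\left(-44 - 21351\right) + i \sqrt{455}} = \frac{1}{-21395 + i \sqrt{455}}$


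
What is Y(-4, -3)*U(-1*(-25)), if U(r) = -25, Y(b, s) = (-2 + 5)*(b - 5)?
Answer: 675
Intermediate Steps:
Y(b, s) = -15 + 3*b (Y(b, s) = 3*(-5 + b) = -15 + 3*b)
Y(-4, -3)*U(-1*(-25)) = (-15 + 3*(-4))*(-25) = (-15 - 12)*(-25) = -27*(-25) = 675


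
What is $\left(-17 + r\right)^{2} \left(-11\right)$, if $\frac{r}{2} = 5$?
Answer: $-539$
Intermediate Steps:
$r = 10$ ($r = 2 \cdot 5 = 10$)
$\left(-17 + r\right)^{2} \left(-11\right) = \left(-17 + 10\right)^{2} \left(-11\right) = \left(-7\right)^{2} \left(-11\right) = 49 \left(-11\right) = -539$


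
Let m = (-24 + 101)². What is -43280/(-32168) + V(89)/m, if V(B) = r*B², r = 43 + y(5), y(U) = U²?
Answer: 2197899078/23840509 ≈ 92.192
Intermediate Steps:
m = 5929 (m = 77² = 5929)
r = 68 (r = 43 + 5² = 43 + 25 = 68)
V(B) = 68*B²
-43280/(-32168) + V(89)/m = -43280/(-32168) + (68*89²)/5929 = -43280*(-1/32168) + (68*7921)*(1/5929) = 5410/4021 + 538628*(1/5929) = 5410/4021 + 538628/5929 = 2197899078/23840509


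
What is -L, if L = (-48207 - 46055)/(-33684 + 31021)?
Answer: -94262/2663 ≈ -35.397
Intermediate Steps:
L = 94262/2663 (L = -94262/(-2663) = -94262*(-1/2663) = 94262/2663 ≈ 35.397)
-L = -1*94262/2663 = -94262/2663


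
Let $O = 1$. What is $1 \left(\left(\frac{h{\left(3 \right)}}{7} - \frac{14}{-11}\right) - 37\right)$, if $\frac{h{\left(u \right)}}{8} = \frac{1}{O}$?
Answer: $- \frac{2663}{77} \approx -34.584$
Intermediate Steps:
$h{\left(u \right)} = 8$ ($h{\left(u \right)} = \frac{8}{1} = 8 \cdot 1 = 8$)
$1 \left(\left(\frac{h{\left(3 \right)}}{7} - \frac{14}{-11}\right) - 37\right) = 1 \left(\left(\frac{8}{7} - \frac{14}{-11}\right) - 37\right) = 1 \left(\left(8 \cdot \frac{1}{7} - - \frac{14}{11}\right) - 37\right) = 1 \left(\left(\frac{8}{7} + \frac{14}{11}\right) - 37\right) = 1 \left(\frac{186}{77} - 37\right) = 1 \left(- \frac{2663}{77}\right) = - \frac{2663}{77}$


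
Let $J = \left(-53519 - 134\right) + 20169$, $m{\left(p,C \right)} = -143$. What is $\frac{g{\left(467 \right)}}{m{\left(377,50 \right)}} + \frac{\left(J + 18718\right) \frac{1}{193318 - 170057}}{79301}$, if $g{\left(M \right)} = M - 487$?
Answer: $\frac{36890299682}{263780740223} \approx 0.13985$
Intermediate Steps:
$g{\left(M \right)} = -487 + M$
$J = -33484$ ($J = -53653 + 20169 = -33484$)
$\frac{g{\left(467 \right)}}{m{\left(377,50 \right)}} + \frac{\left(J + 18718\right) \frac{1}{193318 - 170057}}{79301} = \frac{-487 + 467}{-143} + \frac{\left(-33484 + 18718\right) \frac{1}{193318 - 170057}}{79301} = \left(-20\right) \left(- \frac{1}{143}\right) + - \frac{14766}{23261} \cdot \frac{1}{79301} = \frac{20}{143} + \left(-14766\right) \frac{1}{23261} \cdot \frac{1}{79301} = \frac{20}{143} - \frac{14766}{1844620561} = \frac{36890299682}{263780740223}$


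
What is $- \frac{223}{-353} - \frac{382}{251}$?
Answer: $- \frac{78873}{88603} \approx -0.89018$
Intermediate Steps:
$- \frac{223}{-353} - \frac{382}{251} = \left(-223\right) \left(- \frac{1}{353}\right) - \frac{382}{251} = \frac{223}{353} - \frac{382}{251} = - \frac{78873}{88603}$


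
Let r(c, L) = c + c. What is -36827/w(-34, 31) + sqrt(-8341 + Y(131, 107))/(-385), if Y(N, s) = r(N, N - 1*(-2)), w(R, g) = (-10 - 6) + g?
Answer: -36827/15 - I*sqrt(8079)/385 ≈ -2455.1 - 0.23346*I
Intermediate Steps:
w(R, g) = -16 + g
r(c, L) = 2*c
Y(N, s) = 2*N
-36827/w(-34, 31) + sqrt(-8341 + Y(131, 107))/(-385) = -36827/(-16 + 31) + sqrt(-8341 + 2*131)/(-385) = -36827/15 + sqrt(-8341 + 262)*(-1/385) = -36827*1/15 + sqrt(-8079)*(-1/385) = -36827/15 + (I*sqrt(8079))*(-1/385) = -36827/15 - I*sqrt(8079)/385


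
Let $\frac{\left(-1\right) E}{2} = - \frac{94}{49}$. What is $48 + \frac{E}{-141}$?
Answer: $\frac{7052}{147} \approx 47.973$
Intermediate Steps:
$E = \frac{188}{49}$ ($E = - 2 \left(- \frac{94}{49}\right) = - 2 \left(\left(-94\right) \frac{1}{49}\right) = \left(-2\right) \left(- \frac{94}{49}\right) = \frac{188}{49} \approx 3.8367$)
$48 + \frac{E}{-141} = 48 + \frac{188}{49 \left(-141\right)} = 48 + \frac{188}{49} \left(- \frac{1}{141}\right) = 48 - \frac{4}{147} = \frac{7052}{147}$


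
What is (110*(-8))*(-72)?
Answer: 63360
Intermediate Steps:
(110*(-8))*(-72) = -880*(-72) = 63360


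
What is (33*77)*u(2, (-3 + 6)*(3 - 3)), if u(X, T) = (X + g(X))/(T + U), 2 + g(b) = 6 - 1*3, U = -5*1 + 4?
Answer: -7623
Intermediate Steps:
U = -1 (U = -5 + 4 = -1)
g(b) = 1 (g(b) = -2 + (6 - 1*3) = -2 + (6 - 3) = -2 + 3 = 1)
u(X, T) = (1 + X)/(-1 + T) (u(X, T) = (X + 1)/(T - 1) = (1 + X)/(-1 + T))
(33*77)*u(2, (-3 + 6)*(3 - 3)) = (33*77)*((1 + 2)/(-1 + (-3 + 6)*(3 - 3))) = 2541*(3/(-1 + 3*0)) = 2541*(3/(-1 + 0)) = 2541*(3/(-1)) = 2541*(-1*3) = 2541*(-3) = -7623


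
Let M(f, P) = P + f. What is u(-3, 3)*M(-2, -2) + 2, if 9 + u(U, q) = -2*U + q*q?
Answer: -22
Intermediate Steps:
u(U, q) = -9 + q² - 2*U (u(U, q) = -9 + (-2*U + q*q) = -9 + (-2*U + q²) = -9 + (q² - 2*U) = -9 + q² - 2*U)
u(-3, 3)*M(-2, -2) + 2 = (-9 + 3² - 2*(-3))*(-2 - 2) + 2 = (-9 + 9 + 6)*(-4) + 2 = 6*(-4) + 2 = -24 + 2 = -22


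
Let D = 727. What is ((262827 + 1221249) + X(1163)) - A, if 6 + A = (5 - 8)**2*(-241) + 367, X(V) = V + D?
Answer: 1487774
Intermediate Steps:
X(V) = 727 + V (X(V) = V + 727 = 727 + V)
A = -1808 (A = -6 + ((5 - 8)**2*(-241) + 367) = -6 + ((-3)**2*(-241) + 367) = -6 + (9*(-241) + 367) = -6 + (-2169 + 367) = -6 - 1802 = -1808)
((262827 + 1221249) + X(1163)) - A = ((262827 + 1221249) + (727 + 1163)) - 1*(-1808) = (1484076 + 1890) + 1808 = 1485966 + 1808 = 1487774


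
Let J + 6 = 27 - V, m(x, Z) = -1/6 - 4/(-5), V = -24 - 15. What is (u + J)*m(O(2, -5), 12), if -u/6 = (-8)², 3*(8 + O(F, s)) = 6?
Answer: -1026/5 ≈ -205.20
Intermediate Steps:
O(F, s) = -6 (O(F, s) = -8 + (⅓)*6 = -8 + 2 = -6)
V = -39
u = -384 (u = -6*(-8)² = -6*64 = -384)
m(x, Z) = 19/30 (m(x, Z) = -1*⅙ - 4*(-⅕) = -⅙ + ⅘ = 19/30)
J = 60 (J = -6 + (27 - 1*(-39)) = -6 + (27 + 39) = -6 + 66 = 60)
(u + J)*m(O(2, -5), 12) = (-384 + 60)*(19/30) = -324*19/30 = -1026/5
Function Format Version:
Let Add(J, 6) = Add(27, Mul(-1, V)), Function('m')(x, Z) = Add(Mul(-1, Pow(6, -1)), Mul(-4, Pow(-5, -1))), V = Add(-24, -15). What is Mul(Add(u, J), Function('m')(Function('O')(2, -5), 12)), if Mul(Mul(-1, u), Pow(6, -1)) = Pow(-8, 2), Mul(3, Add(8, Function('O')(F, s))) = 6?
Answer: Rational(-1026, 5) ≈ -205.20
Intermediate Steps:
Function('O')(F, s) = -6 (Function('O')(F, s) = Add(-8, Mul(Rational(1, 3), 6)) = Add(-8, 2) = -6)
V = -39
u = -384 (u = Mul(-6, Pow(-8, 2)) = Mul(-6, 64) = -384)
Function('m')(x, Z) = Rational(19, 30) (Function('m')(x, Z) = Add(Mul(-1, Rational(1, 6)), Mul(-4, Rational(-1, 5))) = Add(Rational(-1, 6), Rational(4, 5)) = Rational(19, 30))
J = 60 (J = Add(-6, Add(27, Mul(-1, -39))) = Add(-6, Add(27, 39)) = Add(-6, 66) = 60)
Mul(Add(u, J), Function('m')(Function('O')(2, -5), 12)) = Mul(Add(-384, 60), Rational(19, 30)) = Mul(-324, Rational(19, 30)) = Rational(-1026, 5)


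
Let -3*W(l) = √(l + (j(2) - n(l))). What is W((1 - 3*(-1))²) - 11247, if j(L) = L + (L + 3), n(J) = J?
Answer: -11247 - √7/3 ≈ -11248.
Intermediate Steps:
j(L) = 3 + 2*L (j(L) = L + (3 + L) = 3 + 2*L)
W(l) = -√7/3 (W(l) = -√(l + ((3 + 2*2) - l))/3 = -√(l + ((3 + 4) - l))/3 = -√(l + (7 - l))/3 = -√7/3)
W((1 - 3*(-1))²) - 11247 = -√7/3 - 11247 = -11247 - √7/3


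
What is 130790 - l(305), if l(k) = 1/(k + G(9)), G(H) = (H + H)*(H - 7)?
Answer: 44599389/341 ≈ 1.3079e+5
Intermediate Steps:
G(H) = 2*H*(-7 + H) (G(H) = (2*H)*(-7 + H) = 2*H*(-7 + H))
l(k) = 1/(36 + k) (l(k) = 1/(k + 2*9*(-7 + 9)) = 1/(k + 2*9*2) = 1/(k + 36) = 1/(36 + k))
130790 - l(305) = 130790 - 1/(36 + 305) = 130790 - 1/341 = 44599389/341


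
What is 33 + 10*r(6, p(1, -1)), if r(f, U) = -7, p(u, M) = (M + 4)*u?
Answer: -37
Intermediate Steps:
p(u, M) = u*(4 + M) (p(u, M) = (4 + M)*u = u*(4 + M))
33 + 10*r(6, p(1, -1)) = 33 + 10*(-7) = 33 - 70 = -37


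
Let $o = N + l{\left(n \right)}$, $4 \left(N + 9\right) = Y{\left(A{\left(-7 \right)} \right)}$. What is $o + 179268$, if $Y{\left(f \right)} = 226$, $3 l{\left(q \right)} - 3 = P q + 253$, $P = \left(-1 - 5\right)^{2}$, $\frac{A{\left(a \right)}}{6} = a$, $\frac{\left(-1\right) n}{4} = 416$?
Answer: $\frac{956597}{6} \approx 1.5943 \cdot 10^{5}$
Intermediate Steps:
$n = -1664$ ($n = \left(-4\right) 416 = -1664$)
$A{\left(a \right)} = 6 a$
$P = 36$ ($P = \left(-6\right)^{2} = 36$)
$l{\left(q \right)} = \frac{256}{3} + 12 q$ ($l{\left(q \right)} = 1 + \frac{36 q + 253}{3} = 1 + \frac{253 + 36 q}{3} = 1 + \left(\frac{253}{3} + 12 q\right) = \frac{256}{3} + 12 q$)
$N = \frac{95}{2}$ ($N = -9 + \frac{1}{4} \cdot 226 = -9 + \frac{113}{2} = \frac{95}{2} \approx 47.5$)
$o = - \frac{119011}{6}$ ($o = \frac{95}{2} + \left(\frac{256}{3} + 12 \left(-1664\right)\right) = \frac{95}{2} + \left(\frac{256}{3} - 19968\right) = \frac{95}{2} - \frac{59648}{3} = - \frac{119011}{6} \approx -19835.0$)
$o + 179268 = - \frac{119011}{6} + 179268 = \frac{956597}{6}$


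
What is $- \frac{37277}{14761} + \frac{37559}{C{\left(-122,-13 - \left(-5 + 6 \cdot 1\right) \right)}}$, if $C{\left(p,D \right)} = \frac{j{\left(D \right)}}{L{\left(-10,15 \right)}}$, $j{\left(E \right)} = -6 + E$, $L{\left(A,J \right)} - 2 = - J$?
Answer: $\frac{7206563647}{295220} \approx 24411.0$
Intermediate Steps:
$L{\left(A,J \right)} = 2 - J$
$C{\left(p,D \right)} = \frac{6}{13} - \frac{D}{13}$ ($C{\left(p,D \right)} = \frac{-6 + D}{2 - 15} = \frac{-6 + D}{-13} = \left(-6 + D\right) \left(- \frac{1}{13}\right) = \frac{6}{13} - \frac{D}{13}$)
$- \frac{37277}{14761} + \frac{37559}{C{\left(-122,-13 - \left(-5 + 6 \cdot 1\right) \right)}} = - \frac{37277}{14761} + \frac{37559}{\frac{6}{13} - \frac{-13 - \left(-5 + 6 \cdot 1\right)}{13}} = \left(-37277\right) \frac{1}{14761} + \frac{37559}{\frac{6}{13} - \frac{-13 - \left(-5 + 6\right)}{13}} = - \frac{37277}{14761} + \frac{37559}{\frac{6}{13} - \frac{-13 - 1}{13}} = - \frac{37277}{14761} + \frac{37559}{\frac{6}{13} - - \frac{14}{13}} = - \frac{37277}{14761} + \frac{37559}{\frac{6}{13} + \frac{14}{13}} = - \frac{37277}{14761} + \frac{37559}{\frac{20}{13}} = - \frac{37277}{14761} + 37559 \cdot \frac{13}{20} = - \frac{37277}{14761} + \frac{488267}{20} = \frac{7206563647}{295220}$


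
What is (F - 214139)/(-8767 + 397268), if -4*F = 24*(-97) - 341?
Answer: -853887/1554004 ≈ -0.54948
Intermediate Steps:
F = 2669/4 (F = -(24*(-97) - 341)/4 = -(-2328 - 341)/4 = -¼*(-2669) = 2669/4 ≈ 667.25)
(F - 214139)/(-8767 + 397268) = (2669/4 - 214139)/(-8767 + 397268) = -853887/4/388501 = -853887/4*1/388501 = -853887/1554004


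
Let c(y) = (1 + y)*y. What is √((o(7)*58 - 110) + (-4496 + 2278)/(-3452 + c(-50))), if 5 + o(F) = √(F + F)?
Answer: √(-99844791 + 14558058*√14)/501 ≈ 13.445*I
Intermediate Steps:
o(F) = -5 + √2*√F (o(F) = -5 + √(F + F) = -5 + √(2*F) = -5 + √2*√F)
c(y) = y*(1 + y)
√((o(7)*58 - 110) + (-4496 + 2278)/(-3452 + c(-50))) = √(((-5 + √2*√7)*58 - 110) + (-4496 + 2278)/(-3452 - 50*(1 - 50))) = √(((-5 + √14)*58 - 110) - 2218/(-3452 - 50*(-49))) = √(((-290 + 58*√14) - 110) - 2218/(-3452 + 2450)) = √((-400 + 58*√14) - 2218/(-1002)) = √((-400 + 58*√14) - 2218*(-1/1002)) = √((-400 + 58*√14) + 1109/501) = √(-199291/501 + 58*√14)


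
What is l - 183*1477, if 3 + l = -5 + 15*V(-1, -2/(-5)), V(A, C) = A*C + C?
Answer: -270299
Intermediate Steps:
V(A, C) = C + A*C
l = -8 (l = -3 + (-5 + 15*((-2/(-5))*(1 - 1))) = -3 + (-5 + 15*(-2*(-1/5)*0)) = -3 + (-5 + 15*((2/5)*0)) = -3 + (-5 + 15*0) = -3 + (-5 + 0) = -3 - 5 = -8)
l - 183*1477 = -8 - 183*1477 = -8 - 270291 = -270299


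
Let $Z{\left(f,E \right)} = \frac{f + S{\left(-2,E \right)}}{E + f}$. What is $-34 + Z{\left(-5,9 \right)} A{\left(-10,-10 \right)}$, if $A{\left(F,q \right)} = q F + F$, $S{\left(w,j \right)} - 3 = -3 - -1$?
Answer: $-124$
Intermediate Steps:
$S{\left(w,j \right)} = 1$ ($S{\left(w,j \right)} = 3 - 2 = 1$)
$A{\left(F,q \right)} = F + F q$ ($A{\left(F,q \right)} = F q + F = F + F q$)
$Z{\left(f,E \right)} = \frac{1 + f}{E + f}$ ($Z{\left(f,E \right)} = \frac{f + 1}{E + f} = \frac{1 + f}{E + f}$)
$-34 + Z{\left(-5,9 \right)} A{\left(-10,-10 \right)} = -34 + \frac{1 - 5}{9 - 5} \left(- 10 \left(1 - 10\right)\right) = -34 + \frac{1}{4} \left(-4\right) \left(\left(-10\right) \left(-9\right)\right) = -34 + \frac{1}{4} \left(-4\right) 90 = -34 - 90 = -124$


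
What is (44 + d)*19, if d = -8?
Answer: 684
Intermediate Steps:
(44 + d)*19 = (44 - 8)*19 = 36*19 = 684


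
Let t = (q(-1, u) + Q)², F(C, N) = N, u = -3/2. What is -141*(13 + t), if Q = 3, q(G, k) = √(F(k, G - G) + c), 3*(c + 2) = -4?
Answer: -2632 - 282*I*√30 ≈ -2632.0 - 1544.6*I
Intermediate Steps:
u = -3/2 (u = -3*½ = -3/2 ≈ -1.5000)
c = -10/3 (c = -2 + (⅓)*(-4) = -2 - 4/3 = -10/3 ≈ -3.3333)
q(G, k) = I*√30/3 (q(G, k) = √((G - G) - 10/3) = √(0 - 10/3) = √(-10/3) = I*√30/3)
t = (3 + I*√30/3)² (t = (I*√30/3 + 3)² = (3 + I*√30/3)² ≈ 5.6667 + 10.954*I)
-141*(13 + t) = -141*(13 + (9 + I*√30)²/9) = -1833 - 47*(9 + I*√30)²/3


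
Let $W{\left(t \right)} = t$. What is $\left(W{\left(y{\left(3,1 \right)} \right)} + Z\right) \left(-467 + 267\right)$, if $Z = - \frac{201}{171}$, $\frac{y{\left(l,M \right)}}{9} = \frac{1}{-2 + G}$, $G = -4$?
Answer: $\frac{30500}{57} \approx 535.09$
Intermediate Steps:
$y{\left(l,M \right)} = - \frac{3}{2}$ ($y{\left(l,M \right)} = \frac{9}{-2 - 4} = \frac{9}{-6} = 9 \left(- \frac{1}{6}\right) = - \frac{3}{2}$)
$Z = - \frac{67}{57}$ ($Z = \left(-201\right) \frac{1}{171} = - \frac{67}{57} \approx -1.1754$)
$\left(W{\left(y{\left(3,1 \right)} \right)} + Z\right) \left(-467 + 267\right) = \left(- \frac{3}{2} - \frac{67}{57}\right) \left(-467 + 267\right) = \left(- \frac{305}{114}\right) \left(-200\right) = \frac{30500}{57}$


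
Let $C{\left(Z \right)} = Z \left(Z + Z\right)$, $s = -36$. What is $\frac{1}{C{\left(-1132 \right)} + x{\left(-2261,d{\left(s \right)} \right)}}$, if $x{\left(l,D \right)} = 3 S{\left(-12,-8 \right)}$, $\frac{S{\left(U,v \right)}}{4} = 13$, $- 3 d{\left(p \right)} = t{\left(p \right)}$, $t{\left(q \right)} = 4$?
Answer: $\frac{1}{2563004} \approx 3.9017 \cdot 10^{-7}$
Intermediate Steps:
$C{\left(Z \right)} = 2 Z^{2}$ ($C{\left(Z \right)} = Z 2 Z = 2 Z^{2}$)
$d{\left(p \right)} = - \frac{4}{3}$ ($d{\left(p \right)} = \left(- \frac{1}{3}\right) 4 = - \frac{4}{3}$)
$S{\left(U,v \right)} = 52$ ($S{\left(U,v \right)} = 4 \cdot 13 = 52$)
$x{\left(l,D \right)} = 156$ ($x{\left(l,D \right)} = 3 \cdot 52 = 156$)
$\frac{1}{C{\left(-1132 \right)} + x{\left(-2261,d{\left(s \right)} \right)}} = \frac{1}{2 \left(-1132\right)^{2} + 156} = \frac{1}{2 \cdot 1281424 + 156} = \frac{1}{2562848 + 156} = \frac{1}{2563004}$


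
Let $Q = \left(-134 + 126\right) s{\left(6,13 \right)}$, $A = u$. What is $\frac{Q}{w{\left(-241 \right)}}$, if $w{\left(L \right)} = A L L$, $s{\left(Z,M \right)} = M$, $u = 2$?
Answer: $- \frac{52}{58081} \approx -0.0008953$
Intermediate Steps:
$A = 2$
$Q = -104$ ($Q = \left(-134 + 126\right) 13 = \left(-8\right) 13 = -104$)
$w{\left(L \right)} = 2 L^{2}$ ($w{\left(L \right)} = 2 L L = 2 L^{2}$)
$\frac{Q}{w{\left(-241 \right)}} = - \frac{104}{2 \left(-241\right)^{2}} = - \frac{104}{2 \cdot 58081} = - \frac{104}{116162} = \left(-104\right) \frac{1}{116162} = - \frac{52}{58081}$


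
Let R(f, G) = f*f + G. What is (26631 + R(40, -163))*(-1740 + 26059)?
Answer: 682585692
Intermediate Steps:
R(f, G) = G + f² (R(f, G) = f² + G = G + f²)
(26631 + R(40, -163))*(-1740 + 26059) = (26631 + (-163 + 40²))*(-1740 + 26059) = (26631 + (-163 + 1600))*24319 = (26631 + 1437)*24319 = 28068*24319 = 682585692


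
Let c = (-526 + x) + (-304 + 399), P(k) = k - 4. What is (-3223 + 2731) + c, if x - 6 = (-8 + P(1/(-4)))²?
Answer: -12271/16 ≈ -766.94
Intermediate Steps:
P(k) = -4 + k
x = 2497/16 (x = 6 + (-8 + (-4 + 1/(-4)))² = 6 + (-8 + (-4 - ¼))² = 6 + (-8 - 17/4)² = 6 + (-49/4)² = 6 + 2401/16 = 2497/16 ≈ 156.06)
c = -4399/16 (c = (-526 + 2497/16) + (-304 + 399) = -5919/16 + 95 = -4399/16 ≈ -274.94)
(-3223 + 2731) + c = (-3223 + 2731) - 4399/16 = -492 - 4399/16 = -12271/16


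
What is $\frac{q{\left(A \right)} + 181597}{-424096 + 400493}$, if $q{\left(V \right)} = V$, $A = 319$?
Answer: $- \frac{181916}{23603} \approx -7.7073$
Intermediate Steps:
$\frac{q{\left(A \right)} + 181597}{-424096 + 400493} = \frac{319 + 181597}{-424096 + 400493} = \frac{181916}{-23603} = 181916 \left(- \frac{1}{23603}\right) = - \frac{181916}{23603}$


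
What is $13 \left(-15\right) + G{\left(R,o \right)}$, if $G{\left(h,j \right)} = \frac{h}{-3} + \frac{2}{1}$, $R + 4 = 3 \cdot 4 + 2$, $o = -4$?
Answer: $- \frac{589}{3} \approx -196.33$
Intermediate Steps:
$R = 10$ ($R = -4 + \left(3 \cdot 4 + 2\right) = -4 + \left(12 + 2\right) = -4 + 14 = 10$)
$G{\left(h,j \right)} = 2 - \frac{h}{3}$ ($G{\left(h,j \right)} = h \left(- \frac{1}{3}\right) + 2 \cdot 1 = - \frac{h}{3} + 2 = 2 - \frac{h}{3}$)
$13 \left(-15\right) + G{\left(R,o \right)} = 13 \left(-15\right) + \left(2 - \frac{10}{3}\right) = -195 + \left(2 - \frac{10}{3}\right) = -195 - \frac{4}{3} = - \frac{589}{3}$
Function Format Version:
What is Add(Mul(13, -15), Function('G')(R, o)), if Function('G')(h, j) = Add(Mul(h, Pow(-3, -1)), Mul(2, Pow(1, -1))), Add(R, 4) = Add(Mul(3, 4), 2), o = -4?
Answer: Rational(-589, 3) ≈ -196.33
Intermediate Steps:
R = 10 (R = Add(-4, Add(Mul(3, 4), 2)) = Add(-4, Add(12, 2)) = Add(-4, 14) = 10)
Function('G')(h, j) = Add(2, Mul(Rational(-1, 3), h)) (Function('G')(h, j) = Add(Mul(h, Rational(-1, 3)), Mul(2, 1)) = Add(Mul(Rational(-1, 3), h), 2) = Add(2, Mul(Rational(-1, 3), h)))
Add(Mul(13, -15), Function('G')(R, o)) = Add(Mul(13, -15), Add(2, Mul(Rational(-1, 3), 10))) = Add(-195, Add(2, Rational(-10, 3))) = Add(-195, Rational(-4, 3)) = Rational(-589, 3)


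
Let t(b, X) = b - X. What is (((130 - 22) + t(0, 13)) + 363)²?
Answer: 209764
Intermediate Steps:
(((130 - 22) + t(0, 13)) + 363)² = (((130 - 22) + (0 - 1*13)) + 363)² = ((108 + (0 - 13)) + 363)² = ((108 - 13) + 363)² = (95 + 363)² = 458² = 209764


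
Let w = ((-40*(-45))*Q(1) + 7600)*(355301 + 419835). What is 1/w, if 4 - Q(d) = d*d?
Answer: 1/10076768000 ≈ 9.9238e-11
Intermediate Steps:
Q(d) = 4 - d² (Q(d) = 4 - d*d = 4 - d²)
w = 10076768000 (w = ((-40*(-45))*(4 - 1*1²) + 7600)*(355301 + 419835) = (1800*(4 - 1*1) + 7600)*775136 = (1800*(4 - 1) + 7600)*775136 = (1800*3 + 7600)*775136 = (5400 + 7600)*775136 = 13000*775136 = 10076768000)
1/w = 1/10076768000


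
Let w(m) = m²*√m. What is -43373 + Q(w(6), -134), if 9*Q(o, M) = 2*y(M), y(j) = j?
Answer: -390625/9 ≈ -43403.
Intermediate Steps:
w(m) = m^(5/2)
Q(o, M) = 2*M/9 (Q(o, M) = (2*M)/9 = 2*M/9)
-43373 + Q(w(6), -134) = -43373 + (2/9)*(-134) = -43373 - 268/9 = -390625/9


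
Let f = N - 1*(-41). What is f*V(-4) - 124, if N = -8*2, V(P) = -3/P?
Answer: -421/4 ≈ -105.25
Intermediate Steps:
N = -16
f = 25 (f = -16 - 1*(-41) = -16 + 41 = 25)
f*V(-4) - 124 = 25*(-3/(-4)) - 124 = 25*(-3*(-¼)) - 124 = 25*(¾) - 124 = 75/4 - 124 = -421/4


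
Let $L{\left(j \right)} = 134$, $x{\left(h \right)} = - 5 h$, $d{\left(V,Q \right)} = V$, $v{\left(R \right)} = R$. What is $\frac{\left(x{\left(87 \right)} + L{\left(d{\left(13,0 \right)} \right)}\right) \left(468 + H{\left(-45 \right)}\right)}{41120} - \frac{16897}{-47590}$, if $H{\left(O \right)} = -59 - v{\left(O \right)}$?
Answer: $- \frac{290427961}{97845040} \approx -2.9682$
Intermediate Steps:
$H{\left(O \right)} = -59 - O$
$\frac{\left(x{\left(87 \right)} + L{\left(d{\left(13,0 \right)} \right)}\right) \left(468 + H{\left(-45 \right)}\right)}{41120} - \frac{16897}{-47590} = \frac{\left(\left(-5\right) 87 + 134\right) \left(468 - 14\right)}{41120} - \frac{16897}{-47590} = \left(-435 + 134\right) \left(468 + \left(-59 + 45\right)\right) \frac{1}{41120} - - \frac{16897}{47590} = - 301 \left(468 - 14\right) \frac{1}{41120} + \frac{16897}{47590} = \left(-301\right) 454 \cdot \frac{1}{41120} + \frac{16897}{47590} = \left(-136654\right) \frac{1}{41120} + \frac{16897}{47590} = - \frac{68327}{20560} + \frac{16897}{47590} = - \frac{290427961}{97845040}$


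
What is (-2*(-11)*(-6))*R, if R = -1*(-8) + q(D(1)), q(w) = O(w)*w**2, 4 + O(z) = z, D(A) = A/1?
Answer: -660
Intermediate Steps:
D(A) = A (D(A) = A*1 = A)
O(z) = -4 + z
q(w) = w**2*(-4 + w) (q(w) = (-4 + w)*w**2 = w**2*(-4 + w))
R = 5 (R = -1*(-8) + 1**2*(-4 + 1) = 8 + 1*(-3) = 8 - 3 = 5)
(-2*(-11)*(-6))*R = (-2*(-11)*(-6))*5 = (22*(-6))*5 = -132*5 = -660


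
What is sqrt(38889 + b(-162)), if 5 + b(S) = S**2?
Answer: 2*sqrt(16282) ≈ 255.20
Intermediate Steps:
b(S) = -5 + S**2
sqrt(38889 + b(-162)) = sqrt(38889 + (-5 + (-162)**2)) = sqrt(38889 + (-5 + 26244)) = sqrt(38889 + 26239) = sqrt(65128) = 2*sqrt(16282)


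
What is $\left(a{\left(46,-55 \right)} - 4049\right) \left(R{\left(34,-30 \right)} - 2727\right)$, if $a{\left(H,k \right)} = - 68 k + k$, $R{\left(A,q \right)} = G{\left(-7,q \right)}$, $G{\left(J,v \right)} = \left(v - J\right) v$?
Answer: $741468$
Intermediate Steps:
$G{\left(J,v \right)} = v \left(v - J\right)$
$R{\left(A,q \right)} = q \left(7 + q\right)$ ($R{\left(A,q \right)} = q \left(q - -7\right) = q \left(q + 7\right) = q \left(7 + q\right)$)
$a{\left(H,k \right)} = - 67 k$
$\left(a{\left(46,-55 \right)} - 4049\right) \left(R{\left(34,-30 \right)} - 2727\right) = \left(\left(-67\right) \left(-55\right) - 4049\right) \left(- 30 \left(7 - 30\right) - 2727\right) = \left(3685 - 4049\right) \left(\left(-30\right) \left(-23\right) - 2727\right) = - 364 \left(690 - 2727\right) = \left(-364\right) \left(-2037\right) = 741468$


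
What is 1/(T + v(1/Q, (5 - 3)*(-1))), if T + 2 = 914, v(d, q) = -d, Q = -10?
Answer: 10/9121 ≈ 0.0010964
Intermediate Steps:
T = 912 (T = -2 + 914 = 912)
1/(T + v(1/Q, (5 - 3)*(-1))) = 1/(912 - 1/(-10)) = 1/(912 - 1*(-⅒)) = 1/(912 + ⅒) = 1/(9121/10) = 10/9121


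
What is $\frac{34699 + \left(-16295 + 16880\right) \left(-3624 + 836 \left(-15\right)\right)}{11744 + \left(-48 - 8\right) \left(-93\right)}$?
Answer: $- \frac{9421241}{16952} \approx -555.76$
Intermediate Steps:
$\frac{34699 + \left(-16295 + 16880\right) \left(-3624 + 836 \left(-15\right)\right)}{11744 + \left(-48 - 8\right) \left(-93\right)} = \frac{34699 + 585 \left(-3624 - 12540\right)}{11744 - -5208} = \frac{34699 + 585 \left(-16164\right)}{11744 + 5208} = \frac{34699 - 9455940}{16952} = \left(-9421241\right) \frac{1}{16952} = - \frac{9421241}{16952}$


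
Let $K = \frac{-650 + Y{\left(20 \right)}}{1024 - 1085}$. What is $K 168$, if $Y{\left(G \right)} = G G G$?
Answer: $- \frac{1234800}{61} \approx -20243.0$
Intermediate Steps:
$Y{\left(G \right)} = G^{3}$ ($Y{\left(G \right)} = G^{2} G = G^{3}$)
$K = - \frac{7350}{61}$ ($K = \frac{-650 + 20^{3}}{1024 - 1085} = \frac{-650 + 8000}{-61} = 7350 \left(- \frac{1}{61}\right) = - \frac{7350}{61} \approx -120.49$)
$K 168 = \left(- \frac{7350}{61}\right) 168 = - \frac{1234800}{61}$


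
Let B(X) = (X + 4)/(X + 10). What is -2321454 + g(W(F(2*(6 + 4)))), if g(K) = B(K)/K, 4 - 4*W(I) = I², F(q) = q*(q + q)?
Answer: -59424765234015989/25598080011 ≈ -2.3215e+6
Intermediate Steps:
B(X) = (4 + X)/(10 + X)
F(q) = 2*q² (F(q) = q*(2*q) = 2*q²)
W(I) = 1 - I²/4
g(K) = (4 + K)/(K*(10 + K)) (g(K) = ((4 + K)/(10 + K))/K = (4 + K)/(K*(10 + K)))
-2321454 + g(W(F(2*(6 + 4)))) = -2321454 + (4 + (1 - 64*(6 + 4)⁴/4))/((1 - 64*(6 + 4)⁴/4)*(10 + (1 - 64*(6 + 4)⁴/4))) = -2321454 + (4 + (1 - (2*(2*10)²)²/4))/((1 - (2*(2*10)²)²/4)*(10 + (1 - (2*(2*10)²)²/4))) = -2321454 + (4 + (1 - (2*20²)²/4))/((1 - (2*20²)²/4)*(10 + (1 - (2*20²)²/4))) = -2321454 + (4 + (1 - (2*400)²/4))/((1 - (2*400)²/4)*(10 + (1 - (2*400)²/4))) = -2321454 + (4 + (1 - ¼*800²))/((1 - ¼*800²)*(10 + (1 - ¼*800²))) = -2321454 + (4 + (1 - ¼*640000))/((1 - ¼*640000)*(10 + (1 - ¼*640000))) = -2321454 + (4 + (1 - 160000))/((1 - 160000)*(10 + (1 - 160000))) = -2321454 + (4 - 159999)/((-159999)*(10 - 159999)) = -2321454 - 1/159999*(-159995)/(-159989) = -2321454 - 1/159999*(-1/159989)*(-159995) = -2321454 - 159995/25598080011 = -59424765234015989/25598080011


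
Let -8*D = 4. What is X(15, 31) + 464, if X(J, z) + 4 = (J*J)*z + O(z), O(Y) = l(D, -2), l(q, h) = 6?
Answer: 7441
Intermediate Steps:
D = -½ (D = -⅛*4 = -½ ≈ -0.50000)
O(Y) = 6
X(J, z) = 2 + z*J² (X(J, z) = -4 + ((J*J)*z + 6) = -4 + (J²*z + 6) = -4 + (z*J² + 6) = -4 + (6 + z*J²) = 2 + z*J²)
X(15, 31) + 464 = (2 + 31*15²) + 464 = (2 + 31*225) + 464 = (2 + 6975) + 464 = 6977 + 464 = 7441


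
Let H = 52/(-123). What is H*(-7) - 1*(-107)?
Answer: 13525/123 ≈ 109.96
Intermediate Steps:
H = -52/123 (H = 52*(-1/123) = -52/123 ≈ -0.42276)
H*(-7) - 1*(-107) = -52/123*(-7) - 1*(-107) = 364/123 + 107 = 13525/123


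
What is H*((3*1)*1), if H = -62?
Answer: -186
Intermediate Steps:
H*((3*1)*1) = -62*3*1 = -186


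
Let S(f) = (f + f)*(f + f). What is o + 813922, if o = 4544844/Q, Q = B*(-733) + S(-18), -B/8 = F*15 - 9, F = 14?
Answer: 80033328997/98330 ≈ 8.1393e+5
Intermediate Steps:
S(f) = 4*f² (S(f) = (2*f)*(2*f) = 4*f²)
B = -1608 (B = -8*(14*15 - 9) = -8*(210 - 9) = -8*201 = -1608)
Q = 1179960 (Q = -1608*(-733) + 4*(-18)² = 1178664 + 4*324 = 1178664 + 1296 = 1179960)
o = 378737/98330 (o = 4544844/1179960 = 4544844*(1/1179960) = 378737/98330 ≈ 3.8517)
o + 813922 = 378737/98330 + 813922 = 80033328997/98330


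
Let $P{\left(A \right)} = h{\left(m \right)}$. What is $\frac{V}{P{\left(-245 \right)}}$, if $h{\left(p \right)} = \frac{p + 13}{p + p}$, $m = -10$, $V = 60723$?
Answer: $-404820$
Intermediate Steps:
$h{\left(p \right)} = \frac{13 + p}{2 p}$
$P{\left(A \right)} = - \frac{3}{20}$ ($P{\left(A \right)} = \frac{13 - 10}{2 \left(-10\right)} = \frac{1}{2} \left(- \frac{1}{10}\right) 3 = - \frac{3}{20}$)
$\frac{V}{P{\left(-245 \right)}} = \frac{60723}{- \frac{3}{20}} = 60723 \left(- \frac{20}{3}\right) = -404820$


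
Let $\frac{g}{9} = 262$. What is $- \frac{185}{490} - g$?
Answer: $- \frac{231121}{98} \approx -2358.4$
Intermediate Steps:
$g = 2358$ ($g = 9 \cdot 262 = 2358$)
$- \frac{185}{490} - g = - \frac{185}{490} - 2358 = \left(-185\right) \frac{1}{490} - 2358 = - \frac{37}{98} - 2358 = - \frac{231121}{98}$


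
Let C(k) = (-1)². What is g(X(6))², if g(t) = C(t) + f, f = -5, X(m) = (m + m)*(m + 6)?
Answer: 16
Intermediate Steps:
C(k) = 1
X(m) = 2*m*(6 + m) (X(m) = (2*m)*(6 + m) = 2*m*(6 + m))
g(t) = -4 (g(t) = 1 - 5 = -4)
g(X(6))² = (-4)² = 16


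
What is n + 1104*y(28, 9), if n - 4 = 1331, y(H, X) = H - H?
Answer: 1335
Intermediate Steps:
y(H, X) = 0
n = 1335 (n = 4 + 1331 = 1335)
n + 1104*y(28, 9) = 1335 + 1104*0 = 1335 + 0 = 1335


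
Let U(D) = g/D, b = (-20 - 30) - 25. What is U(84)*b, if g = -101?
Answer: 2525/28 ≈ 90.179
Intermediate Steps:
b = -75 (b = -50 - 25 = -75)
U(D) = -101/D
U(84)*b = -101/84*(-75) = 2525/28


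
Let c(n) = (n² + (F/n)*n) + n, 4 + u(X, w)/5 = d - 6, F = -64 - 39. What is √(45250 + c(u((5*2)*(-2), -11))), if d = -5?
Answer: 3*√5633 ≈ 225.16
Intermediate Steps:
F = -103
u(X, w) = -75 (u(X, w) = -20 + 5*(-5 - 6) = -20 + 5*(-11) = -20 - 55 = -75)
c(n) = -103 + n + n² (c(n) = (n² + (-103/n)*n) + n = (n² - 103) + n = (-103 + n²) + n = -103 + n + n²)
√(45250 + c(u((5*2)*(-2), -11))) = √(45250 + (-103 - 75 + (-75)²)) = √(45250 + (-103 - 75 + 5625)) = √(45250 + 5447) = √50697 = 3*√5633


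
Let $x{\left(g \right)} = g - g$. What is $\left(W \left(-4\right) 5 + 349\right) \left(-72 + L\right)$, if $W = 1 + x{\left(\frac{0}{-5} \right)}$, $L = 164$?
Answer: $30268$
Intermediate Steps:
$x{\left(g \right)} = 0$
$W = 1$ ($W = 1 + 0 = 1$)
$\left(W \left(-4\right) 5 + 349\right) \left(-72 + L\right) = \left(1 \left(-4\right) 5 + 349\right) \left(-72 + 164\right) = \left(\left(-4\right) 5 + 349\right) 92 = \left(-20 + 349\right) 92 = 329 \cdot 92 = 30268$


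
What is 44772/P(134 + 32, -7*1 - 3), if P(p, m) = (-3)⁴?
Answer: 14924/27 ≈ 552.74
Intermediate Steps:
P(p, m) = 81
44772/P(134 + 32, -7*1 - 3) = 44772/81 = 44772*(1/81) = 14924/27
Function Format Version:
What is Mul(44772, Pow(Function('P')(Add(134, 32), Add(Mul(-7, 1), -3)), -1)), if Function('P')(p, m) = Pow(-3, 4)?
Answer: Rational(14924, 27) ≈ 552.74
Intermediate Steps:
Function('P')(p, m) = 81
Mul(44772, Pow(Function('P')(Add(134, 32), Add(Mul(-7, 1), -3)), -1)) = Mul(44772, Pow(81, -1)) = Mul(44772, Rational(1, 81)) = Rational(14924, 27)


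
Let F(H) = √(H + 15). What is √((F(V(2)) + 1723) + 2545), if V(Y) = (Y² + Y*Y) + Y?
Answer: √4273 ≈ 65.368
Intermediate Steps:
V(Y) = Y + 2*Y² (V(Y) = (Y² + Y²) + Y = 2*Y² + Y = Y + 2*Y²)
F(H) = √(15 + H)
√((F(V(2)) + 1723) + 2545) = √((√(15 + 2*(1 + 2*2)) + 1723) + 2545) = √((√(15 + 2*(1 + 4)) + 1723) + 2545) = √((√(15 + 2*5) + 1723) + 2545) = √((√(15 + 10) + 1723) + 2545) = √((√25 + 1723) + 2545) = √((5 + 1723) + 2545) = √(1728 + 2545) = √4273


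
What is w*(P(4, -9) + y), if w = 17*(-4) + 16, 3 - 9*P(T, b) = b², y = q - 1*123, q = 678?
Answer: -85228/3 ≈ -28409.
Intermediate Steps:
y = 555 (y = 678 - 1*123 = 678 - 123 = 555)
P(T, b) = ⅓ - b²/9
w = -52 (w = -68 + 16 = -52)
w*(P(4, -9) + y) = -52*((⅓ - ⅑*(-9)²) + 555) = -52*((⅓ - ⅑*81) + 555) = -52*((⅓ - 9) + 555) = -52*(-26/3 + 555) = -52*1639/3 = -85228/3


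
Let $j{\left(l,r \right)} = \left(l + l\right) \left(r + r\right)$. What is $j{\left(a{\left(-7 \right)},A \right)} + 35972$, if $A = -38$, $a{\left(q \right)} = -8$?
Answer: $37188$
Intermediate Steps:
$j{\left(l,r \right)} = 4 l r$ ($j{\left(l,r \right)} = 2 l 2 r = 4 l r$)
$j{\left(a{\left(-7 \right)},A \right)} + 35972 = 4 \left(-8\right) \left(-38\right) + 35972 = 1216 + 35972 = 37188$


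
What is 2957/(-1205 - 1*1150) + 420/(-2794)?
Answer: -4625479/3289935 ≈ -1.4059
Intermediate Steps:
2957/(-1205 - 1*1150) + 420/(-2794) = 2957/(-1205 - 1150) + 420*(-1/2794) = 2957/(-2355) - 210/1397 = 2957*(-1/2355) - 210/1397 = -2957/2355 - 210/1397 = -4625479/3289935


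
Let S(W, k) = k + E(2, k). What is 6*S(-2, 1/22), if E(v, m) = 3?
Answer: 201/11 ≈ 18.273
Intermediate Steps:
S(W, k) = 3 + k (S(W, k) = k + 3 = 3 + k)
6*S(-2, 1/22) = 6*(3 + 1/22) = 6*(67/22) = 201/11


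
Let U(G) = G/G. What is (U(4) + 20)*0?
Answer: 0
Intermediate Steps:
U(G) = 1
(U(4) + 20)*0 = (1 + 20)*0 = 21*0 = 0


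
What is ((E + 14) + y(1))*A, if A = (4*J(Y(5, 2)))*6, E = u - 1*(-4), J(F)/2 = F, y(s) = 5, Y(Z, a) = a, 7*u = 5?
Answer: 15936/7 ≈ 2276.6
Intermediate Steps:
u = 5/7 (u = (⅐)*5 = 5/7 ≈ 0.71429)
J(F) = 2*F
E = 33/7 (E = 5/7 - 1*(-4) = 5/7 + 4 = 33/7 ≈ 4.7143)
A = 96 (A = (4*(2*2))*6 = (4*4)*6 = 16*6 = 96)
((E + 14) + y(1))*A = ((33/7 + 14) + 5)*96 = (131/7 + 5)*96 = (166/7)*96 = 15936/7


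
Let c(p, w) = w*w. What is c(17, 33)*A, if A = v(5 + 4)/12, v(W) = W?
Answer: 3267/4 ≈ 816.75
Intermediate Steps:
c(p, w) = w²
A = ¾ (A = (5 + 4)/12 = 9*(1/12) = ¾ ≈ 0.75000)
c(17, 33)*A = 33²*(¾) = 1089*(¾) = 3267/4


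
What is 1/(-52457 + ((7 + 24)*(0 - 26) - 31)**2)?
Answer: 1/648112 ≈ 1.5429e-6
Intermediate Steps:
1/(-52457 + ((7 + 24)*(0 - 26) - 31)**2) = 1/(-52457 + (31*(-26) - 31)**2) = 1/(-52457 + (-806 - 31)**2) = 1/(-52457 + (-837)**2) = 1/(-52457 + 700569) = 1/648112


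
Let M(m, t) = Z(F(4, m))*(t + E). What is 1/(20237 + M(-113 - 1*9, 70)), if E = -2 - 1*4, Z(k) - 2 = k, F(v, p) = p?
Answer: 1/12557 ≈ 7.9637e-5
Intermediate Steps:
Z(k) = 2 + k
E = -6 (E = -2 - 4 = -6)
M(m, t) = (-6 + t)*(2 + m) (M(m, t) = (2 + m)*(t - 6) = (2 + m)*(-6 + t) = (-6 + t)*(2 + m))
1/(20237 + M(-113 - 1*9, 70)) = 1/(20237 + (-6 + 70)*(2 + (-113 - 1*9))) = 1/(20237 + 64*(2 + (-113 - 9))) = 1/(20237 + 64*(2 - 122)) = 1/(20237 + 64*(-120)) = 1/(20237 - 7680) = 1/12557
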